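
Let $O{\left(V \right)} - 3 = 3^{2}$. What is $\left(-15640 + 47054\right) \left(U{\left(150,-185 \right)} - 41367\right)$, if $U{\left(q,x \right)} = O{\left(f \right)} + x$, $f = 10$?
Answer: $-1304937560$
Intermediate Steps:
$O{\left(V \right)} = 12$ ($O{\left(V \right)} = 3 + 3^{2} = 3 + 9 = 12$)
$U{\left(q,x \right)} = 12 + x$
$\left(-15640 + 47054\right) \left(U{\left(150,-185 \right)} - 41367\right) = \left(-15640 + 47054\right) \left(\left(12 - 185\right) - 41367\right) = 31414 \left(-173 - 41367\right) = 31414 \left(-41540\right) = -1304937560$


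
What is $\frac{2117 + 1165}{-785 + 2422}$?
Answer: $\frac{3282}{1637} \approx 2.0049$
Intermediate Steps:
$\frac{2117 + 1165}{-785 + 2422} = \frac{3282}{1637}$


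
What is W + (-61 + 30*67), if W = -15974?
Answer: -14025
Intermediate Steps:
W + (-61 + 30*67) = -15974 + (-61 + 30*67) = -15974 + (-61 + 2010) = -15974 + 1949 = -14025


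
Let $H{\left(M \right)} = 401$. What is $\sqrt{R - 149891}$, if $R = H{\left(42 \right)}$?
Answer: $3 i \sqrt{16610} \approx 386.64 i$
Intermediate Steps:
$R = 401$
$\sqrt{R - 149891} = \sqrt{401 - 149891} = \sqrt{-149490} = 3 i \sqrt{16610}$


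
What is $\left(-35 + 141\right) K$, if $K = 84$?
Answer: $8904$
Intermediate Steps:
$\left(-35 + 141\right) K = \left(-35 + 141\right) 84 = 106 \cdot 84 = 8904$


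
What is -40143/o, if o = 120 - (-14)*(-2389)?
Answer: 40143/33326 ≈ 1.2046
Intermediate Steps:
o = -33326 (o = 120 - 1*33446 = 120 - 33446 = -33326)
-40143/o = -40143/(-33326) = -40143*(-1/33326) = 40143/33326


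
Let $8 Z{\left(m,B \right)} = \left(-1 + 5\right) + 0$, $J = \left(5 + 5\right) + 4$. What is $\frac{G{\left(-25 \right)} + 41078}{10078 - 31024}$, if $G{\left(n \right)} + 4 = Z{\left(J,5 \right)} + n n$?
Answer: $- \frac{83399}{41892} \approx -1.9908$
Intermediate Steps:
$J = 14$ ($J = 10 + 4 = 14$)
$Z{\left(m,B \right)} = \frac{1}{2}$ ($Z{\left(m,B \right)} = \frac{\left(-1 + 5\right) + 0}{8} = \frac{4 + 0}{8} = \frac{1}{8} \cdot 4 = \frac{1}{2}$)
$G{\left(n \right)} = - \frac{7}{2} + n^{2}$ ($G{\left(n \right)} = -4 + \left(\frac{1}{2} + n n\right) = -4 + \left(\frac{1}{2} + n^{2}\right) = - \frac{7}{2} + n^{2}$)
$\frac{G{\left(-25 \right)} + 41078}{10078 - 31024} = \frac{\left(- \frac{7}{2} + \left(-25\right)^{2}\right) + 41078}{10078 - 31024} = \frac{\left(- \frac{7}{2} + 625\right) + 41078}{-20946} = \left(\frac{1243}{2} + 41078\right) \left(- \frac{1}{20946}\right) = \frac{83399}{2} \left(- \frac{1}{20946}\right) = - \frac{83399}{41892}$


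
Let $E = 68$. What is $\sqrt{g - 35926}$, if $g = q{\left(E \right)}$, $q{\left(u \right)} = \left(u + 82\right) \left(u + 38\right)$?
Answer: $i \sqrt{20026} \approx 141.51 i$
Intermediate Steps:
$q{\left(u \right)} = \left(38 + u\right) \left(82 + u\right)$ ($q{\left(u \right)} = \left(82 + u\right) \left(38 + u\right) = \left(38 + u\right) \left(82 + u\right)$)
$g = 15900$ ($g = 3116 + 68^{2} + 120 \cdot 68 = 3116 + 4624 + 8160 = 15900$)
$\sqrt{g - 35926} = \sqrt{15900 - 35926} = \sqrt{-20026} = i \sqrt{20026}$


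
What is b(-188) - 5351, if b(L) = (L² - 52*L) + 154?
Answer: 39923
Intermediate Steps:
b(L) = 154 + L² - 52*L
b(-188) - 5351 = (154 + (-188)² - 52*(-188)) - 5351 = (154 + 35344 + 9776) - 5351 = 45274 - 5351 = 39923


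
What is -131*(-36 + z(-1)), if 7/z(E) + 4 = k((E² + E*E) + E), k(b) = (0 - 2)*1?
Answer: 29213/6 ≈ 4868.8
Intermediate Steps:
k(b) = -2 (k(b) = -2*1 = -2)
z(E) = -7/6 (z(E) = 7/(-4 - 2) = 7/(-6) = 7*(-⅙) = -7/6)
-131*(-36 + z(-1)) = -131*(-36 - 7/6) = -131*(-223/6) = 29213/6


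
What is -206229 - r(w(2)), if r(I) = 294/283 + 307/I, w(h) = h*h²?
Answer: -466991689/2264 ≈ -2.0627e+5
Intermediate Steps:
w(h) = h³
r(I) = 294/283 + 307/I (r(I) = 294*(1/283) + 307/I = 294/283 + 307/I)
-206229 - r(w(2)) = -206229 - (294/283 + 307/(2³)) = -206229 - (294/283 + 307/8) = -206229 - 1*89233/2264 = -206229 - 89233/2264 = -466991689/2264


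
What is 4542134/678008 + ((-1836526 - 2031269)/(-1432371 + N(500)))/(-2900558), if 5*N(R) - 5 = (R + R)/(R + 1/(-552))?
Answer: 32552478236840481746962/4859135316450814520467 ≈ 6.6992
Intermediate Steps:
N(R) = 1 + 2*R/(5*(-1/552 + R)) (N(R) = 1 + ((R + R)/(R + 1/(-552)))/5 = 1 + ((2*R)/(R - 1/552))/5 = 1 + ((2*R)/(-1/552 + R))/5 = 1 + (2*R/(-1/552 + R))/5 = 1 + 2*R/(5*(-1/552 + R)))
4542134/678008 + ((-1836526 - 2031269)/(-1432371 + N(500)))/(-2900558) = 4542134/678008 + ((-1836526 - 2031269)/(-1432371 + (-5 + 3864*500)/(5*(-1 + 552*500))))/(-2900558) = 4542134*(1/678008) - 3867795/(-1432371 + (-5 + 1932000)/(5*(-1 + 276000)))*(-1/2900558) = 2271067/339004 - 3867795/(-1432371 + (1/5)*1931995/275999)*(-1/2900558) = 2271067/339004 - 3867795/(-1432371 + (1/5)*(1/275999)*1931995)*(-1/2900558) = 2271067/339004 - 3867795/(-1432371 + 386399/275999)*(-1/2900558) = 2271067/339004 - 3867795/(-395332577230/275999)*(-1/2900558) = 2271067/339004 - 3867795*(-275999/395332577230)*(-1/2900558) = 2271067/339004 + (213501510441/79066515446)*(-1/2900558) = 2271067/339004 - 213501510441/229337013909018868 = 32552478236840481746962/4859135316450814520467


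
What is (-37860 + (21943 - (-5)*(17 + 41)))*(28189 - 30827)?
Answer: 41224026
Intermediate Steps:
(-37860 + (21943 - (-5)*(17 + 41)))*(28189 - 30827) = (-37860 + (21943 - (-5)*58))*(-2638) = (-37860 + (21943 - 1*(-290)))*(-2638) = (-37860 + (21943 + 290))*(-2638) = (-37860 + 22233)*(-2638) = -15627*(-2638) = 41224026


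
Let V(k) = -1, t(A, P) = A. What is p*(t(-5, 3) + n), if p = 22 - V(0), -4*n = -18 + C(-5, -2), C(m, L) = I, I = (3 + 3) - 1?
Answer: -161/4 ≈ -40.250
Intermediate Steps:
I = 5 (I = 6 - 1 = 5)
C(m, L) = 5
n = 13/4 (n = -(-18 + 5)/4 = -¼*(-13) = 13/4 ≈ 3.2500)
p = 23 (p = 22 - 1*(-1) = 22 + 1 = 23)
p*(t(-5, 3) + n) = 23*(-5 + 13/4) = 23*(-7/4) = -161/4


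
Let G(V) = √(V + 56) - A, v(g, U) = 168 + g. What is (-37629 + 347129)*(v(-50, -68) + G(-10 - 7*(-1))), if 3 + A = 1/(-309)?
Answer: 11572205000/309 + 309500*√53 ≈ 3.9704e+7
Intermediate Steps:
A = -928/309 (A = -3 + 1/(-309) = -3 - 1/309 = -928/309 ≈ -3.0032)
G(V) = 928/309 + √(56 + V) (G(V) = √(V + 56) - 1*(-928/309) = √(56 + V) + 928/309 = 928/309 + √(56 + V))
(-37629 + 347129)*(v(-50, -68) + G(-10 - 7*(-1))) = (-37629 + 347129)*((168 - 50) + (928/309 + √(56 + (-10 - 7*(-1))))) = 309500*(118 + (928/309 + √(56 + (-10 + 7)))) = 309500*(118 + (928/309 + √(56 - 3))) = 309500*(118 + (928/309 + √53)) = 309500*(37390/309 + √53) = 11572205000/309 + 309500*√53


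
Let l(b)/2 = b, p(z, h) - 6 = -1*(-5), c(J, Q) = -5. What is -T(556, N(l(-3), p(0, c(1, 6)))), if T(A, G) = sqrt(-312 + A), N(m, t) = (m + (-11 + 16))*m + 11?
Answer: -2*sqrt(61) ≈ -15.620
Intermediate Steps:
p(z, h) = 11 (p(z, h) = 6 - 1*(-5) = 6 + 5 = 11)
l(b) = 2*b
N(m, t) = 11 + m*(5 + m) (N(m, t) = (m + 5)*m + 11 = (5 + m)*m + 11 = m*(5 + m) + 11 = 11 + m*(5 + m))
-T(556, N(l(-3), p(0, c(1, 6)))) = -sqrt(-312 + 556) = -sqrt(244) = -2*sqrt(61)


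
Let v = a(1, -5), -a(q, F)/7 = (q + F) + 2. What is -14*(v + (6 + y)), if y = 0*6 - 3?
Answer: -238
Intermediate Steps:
y = -3 (y = 0 - 3 = -3)
a(q, F) = -14 - 7*F - 7*q (a(q, F) = -7*((q + F) + 2) = -7*((F + q) + 2) = -7*(2 + F + q) = -14 - 7*F - 7*q)
v = 14 (v = -14 - 7*(-5) - 7*1 = -14 + 35 - 7 = 14)
-14*(v + (6 + y)) = -14*(14 + (6 - 3)) = -14*(14 + 3) = -14*17 = -238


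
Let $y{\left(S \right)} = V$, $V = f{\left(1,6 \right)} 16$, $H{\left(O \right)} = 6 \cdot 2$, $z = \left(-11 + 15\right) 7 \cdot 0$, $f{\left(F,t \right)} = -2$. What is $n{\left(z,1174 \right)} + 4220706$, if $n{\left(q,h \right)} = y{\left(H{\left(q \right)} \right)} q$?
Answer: $4220706$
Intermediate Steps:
$z = 0$ ($z = 4 \cdot 0 = 0$)
$H{\left(O \right)} = 12$
$V = -32$ ($V = \left(-2\right) 16 = -32$)
$y{\left(S \right)} = -32$
$n{\left(q,h \right)} = - 32 q$
$n{\left(z,1174 \right)} + 4220706 = \left(-32\right) 0 + 4220706 = 0 + 4220706 = 4220706$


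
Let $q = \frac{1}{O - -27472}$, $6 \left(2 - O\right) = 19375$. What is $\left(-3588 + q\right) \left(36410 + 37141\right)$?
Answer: $- \frac{38389412382066}{145469} \approx -2.639 \cdot 10^{8}$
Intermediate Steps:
$O = - \frac{19363}{6}$ ($O = 2 - \frac{19375}{6} = - \frac{19363}{6} \approx -3227.2$)
$q = \frac{6}{145469}$ ($q = \frac{1}{- \frac{19363}{6} - -27472} = \frac{1}{- \frac{19363}{6} + 27472} = \frac{1}{\frac{145469}{6}} = \frac{6}{145469} \approx 4.1246 \cdot 10^{-5}$)
$\left(-3588 + q\right) \left(36410 + 37141\right) = \left(-3588 + \frac{6}{145469}\right) \left(36410 + 37141\right) = \left(- \frac{521942766}{145469}\right) 73551 = - \frac{38389412382066}{145469}$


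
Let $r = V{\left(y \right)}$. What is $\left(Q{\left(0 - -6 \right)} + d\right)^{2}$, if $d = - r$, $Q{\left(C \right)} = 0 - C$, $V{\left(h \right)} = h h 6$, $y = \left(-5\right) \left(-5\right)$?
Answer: $14107536$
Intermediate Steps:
$y = 25$
$V{\left(h \right)} = 6 h^{2}$ ($V{\left(h \right)} = h^{2} \cdot 6 = 6 h^{2}$)
$r = 3750$ ($r = 6 \cdot 25^{2} = 6 \cdot 625 = 3750$)
$Q{\left(C \right)} = - C$
$d = -3750$ ($d = \left(-1\right) 3750 = -3750$)
$\left(Q{\left(0 - -6 \right)} + d\right)^{2} = \left(- (0 - -6) - 3750\right)^{2} = \left(- (0 + 6) - 3750\right)^{2} = \left(\left(-1\right) 6 - 3750\right)^{2} = \left(-6 - 3750\right)^{2} = \left(-3756\right)^{2} = 14107536$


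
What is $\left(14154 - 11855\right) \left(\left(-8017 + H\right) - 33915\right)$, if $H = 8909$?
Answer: $-75919877$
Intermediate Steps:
$\left(14154 - 11855\right) \left(\left(-8017 + H\right) - 33915\right) = \left(14154 - 11855\right) \left(\left(-8017 + 8909\right) - 33915\right) = 2299 \left(892 - 33915\right) = 2299 \left(-33023\right) = -75919877$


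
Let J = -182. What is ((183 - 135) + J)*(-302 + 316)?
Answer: -1876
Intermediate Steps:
((183 - 135) + J)*(-302 + 316) = ((183 - 135) - 182)*(-302 + 316) = (48 - 182)*14 = -134*14 = -1876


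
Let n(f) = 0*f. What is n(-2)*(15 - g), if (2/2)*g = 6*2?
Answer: 0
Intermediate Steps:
n(f) = 0
g = 12 (g = 6*2 = 12)
n(-2)*(15 - g) = 0*(15 - 1*12) = 0*(15 - 12) = 0*3 = 0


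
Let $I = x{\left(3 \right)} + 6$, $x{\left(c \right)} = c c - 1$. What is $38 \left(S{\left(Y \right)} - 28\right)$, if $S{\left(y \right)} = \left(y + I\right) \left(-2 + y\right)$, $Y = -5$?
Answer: $-3458$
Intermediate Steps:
$x{\left(c \right)} = -1 + c^{2}$ ($x{\left(c \right)} = c^{2} - 1 = -1 + c^{2}$)
$I = 14$ ($I = \left(-1 + 3^{2}\right) + 6 = \left(-1 + 9\right) + 6 = 8 + 6 = 14$)
$S{\left(y \right)} = \left(-2 + y\right) \left(14 + y\right)$ ($S{\left(y \right)} = \left(y + 14\right) \left(-2 + y\right) = \left(14 + y\right) \left(-2 + y\right) = \left(-2 + y\right) \left(14 + y\right)$)
$38 \left(S{\left(Y \right)} - 28\right) = 38 \left(\left(-28 + \left(-5\right)^{2} + 12 \left(-5\right)\right) - 28\right) = 38 \left(\left(-28 + 25 - 60\right) - 28\right) = 38 \left(-63 - 28\right) = 38 \left(-91\right) = -3458$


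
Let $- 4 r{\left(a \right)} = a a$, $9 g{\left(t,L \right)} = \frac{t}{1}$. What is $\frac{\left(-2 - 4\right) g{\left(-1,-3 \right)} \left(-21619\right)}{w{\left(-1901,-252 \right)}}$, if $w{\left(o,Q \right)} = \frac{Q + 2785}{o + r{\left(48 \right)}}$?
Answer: $\frac{107100526}{7599} \approx 14094.0$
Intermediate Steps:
$g{\left(t,L \right)} = \frac{t}{9}$ ($g{\left(t,L \right)} = \frac{t 1^{-1}}{9} = \frac{t 1}{9} = \frac{t}{9}$)
$r{\left(a \right)} = - \frac{a^{2}}{4}$ ($r{\left(a \right)} = - \frac{a a}{4} = - \frac{a^{2}}{4}$)
$w{\left(o,Q \right)} = \frac{2785 + Q}{-576 + o}$ ($w{\left(o,Q \right)} = \frac{Q + 2785}{o - \frac{48^{2}}{4}} = \frac{2785 + Q}{o - 576} = \frac{2785 + Q}{-576 + o}$)
$\frac{\left(-2 - 4\right) g{\left(-1,-3 \right)} \left(-21619\right)}{w{\left(-1901,-252 \right)}} = \frac{\left(-2 - 4\right) \frac{1}{9} \left(-1\right) \left(-21619\right)}{\frac{1}{-576 - 1901} \left(2785 - 252\right)} = \frac{\left(-6\right) \left(- \frac{1}{9}\right) \left(-21619\right)}{\frac{1}{-2477} \cdot 2533} = \frac{\frac{2}{3} \left(-21619\right)}{\left(- \frac{1}{2477}\right) 2533} = - \frac{43238}{3 \left(- \frac{2533}{2477}\right)} = \left(- \frac{43238}{3}\right) \left(- \frac{2477}{2533}\right) = \frac{107100526}{7599}$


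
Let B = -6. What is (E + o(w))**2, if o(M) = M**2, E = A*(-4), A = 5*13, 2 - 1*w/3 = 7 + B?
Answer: 63001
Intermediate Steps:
w = 3 (w = 6 - 3*(7 - 6) = 6 - 3*1 = 6 - 3 = 3)
A = 65
E = -260 (E = 65*(-4) = -260)
(E + o(w))**2 = (-260 + 3**2)**2 = (-260 + 9)**2 = (-251)**2 = 63001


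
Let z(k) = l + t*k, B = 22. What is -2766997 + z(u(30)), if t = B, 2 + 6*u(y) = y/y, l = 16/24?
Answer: -2767000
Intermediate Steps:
l = ⅔ (l = 16*(1/24) = ⅔ ≈ 0.66667)
u(y) = -⅙ (u(y) = -⅓ + (y/y)/6 = -⅓ + (⅙)*1 = -⅓ + ⅙ = -⅙)
t = 22
z(k) = ⅔ + 22*k
-2766997 + z(u(30)) = -2766997 + (⅔ + 22*(-⅙)) = -2766997 + (⅔ - 11/3) = -2766997 - 3 = -2767000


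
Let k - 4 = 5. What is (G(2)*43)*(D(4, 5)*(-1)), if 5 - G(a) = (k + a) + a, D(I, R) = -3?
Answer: -1032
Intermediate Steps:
k = 9 (k = 4 + 5 = 9)
G(a) = -4 - 2*a (G(a) = 5 - ((9 + a) + a) = 5 - (9 + 2*a) = 5 + (-9 - 2*a) = -4 - 2*a)
(G(2)*43)*(D(4, 5)*(-1)) = ((-4 - 2*2)*43)*(-3*(-1)) = ((-4 - 4)*43)*3 = -8*43*3 = -344*3 = -1032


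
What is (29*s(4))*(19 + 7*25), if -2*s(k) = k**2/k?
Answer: -11252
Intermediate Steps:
s(k) = -k/2 (s(k) = -k**2/(2*k) = -k/2)
(29*s(4))*(19 + 7*25) = (29*(-1/2*4))*(19 + 7*25) = (29*(-2))*(19 + 175) = -58*194 = -11252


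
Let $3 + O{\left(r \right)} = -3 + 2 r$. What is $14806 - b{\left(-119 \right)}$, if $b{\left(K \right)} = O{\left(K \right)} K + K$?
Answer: $-14111$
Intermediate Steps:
$O{\left(r \right)} = -6 + 2 r$ ($O{\left(r \right)} = -3 + \left(-3 + 2 r\right) = -6 + 2 r$)
$b{\left(K \right)} = K + K \left(-6 + 2 K\right)$ ($b{\left(K \right)} = \left(-6 + 2 K\right) K + K = K \left(-6 + 2 K\right) + K = K + K \left(-6 + 2 K\right)$)
$14806 - b{\left(-119 \right)} = 14806 - - 119 \left(-5 + 2 \left(-119\right)\right) = 14806 - - 119 \left(-5 - 238\right) = 14806 - \left(-119\right) \left(-243\right) = 14806 - 28917 = -14111$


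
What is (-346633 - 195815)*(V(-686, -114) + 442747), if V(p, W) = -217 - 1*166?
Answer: -239959467072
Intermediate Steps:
V(p, W) = -383 (V(p, W) = -217 - 166 = -383)
(-346633 - 195815)*(V(-686, -114) + 442747) = (-346633 - 195815)*(-383 + 442747) = -542448*442364 = -239959467072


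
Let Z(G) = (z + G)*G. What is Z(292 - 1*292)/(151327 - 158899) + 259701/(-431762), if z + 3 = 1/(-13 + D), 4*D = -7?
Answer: -259701/431762 ≈ -0.60149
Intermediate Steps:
D = -7/4 (D = (¼)*(-7) = -7/4 ≈ -1.7500)
z = -181/59 (z = -3 + 1/(-13 - 7/4) = -3 + 1/(-59/4) = -3 - 4/59 = -181/59 ≈ -3.0678)
Z(G) = G*(-181/59 + G) (Z(G) = (-181/59 + G)*G = G*(-181/59 + G))
Z(292 - 1*292)/(151327 - 158899) + 259701/(-431762) = ((292 - 1*292)*(-181 + 59*(292 - 1*292))/59)/(151327 - 158899) + 259701/(-431762) = ((292 - 292)*(-181 + 59*(292 - 292))/59)/(-7572) + 259701*(-1/431762) = ((1/59)*0*(-181 + 59*0))*(-1/7572) - 259701/431762 = ((1/59)*0*(-181 + 0))*(-1/7572) - 259701/431762 = ((1/59)*0*(-181))*(-1/7572) - 259701/431762 = 0*(-1/7572) - 259701/431762 = 0 - 259701/431762 = -259701/431762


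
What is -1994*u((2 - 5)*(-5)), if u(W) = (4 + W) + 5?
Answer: -47856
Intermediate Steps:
u(W) = 9 + W
-1994*u((2 - 5)*(-5)) = -1994*(9 + (2 - 5)*(-5)) = -1994*(9 - 3*(-5)) = -1994*(9 + 15) = -1994*24 = -47856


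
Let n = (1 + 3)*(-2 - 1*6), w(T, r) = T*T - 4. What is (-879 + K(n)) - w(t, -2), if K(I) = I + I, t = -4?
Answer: -955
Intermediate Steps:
w(T, r) = -4 + T² (w(T, r) = T² - 4 = -4 + T²)
n = -32 (n = 4*(-2 - 6) = 4*(-8) = -32)
K(I) = 2*I
(-879 + K(n)) - w(t, -2) = (-879 + 2*(-32)) - (-4 + (-4)²) = (-879 - 64) - (-4 + 16) = -943 - 1*12 = -943 - 12 = -955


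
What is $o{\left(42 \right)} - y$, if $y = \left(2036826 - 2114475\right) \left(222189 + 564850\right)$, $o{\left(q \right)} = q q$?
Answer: $61112793075$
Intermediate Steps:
$o{\left(q \right)} = q^{2}$
$y = -61112791311$ ($y = \left(-77649\right) 787039 = -61112791311$)
$o{\left(42 \right)} - y = 42^{2} - -61112791311 = 1764 + 61112791311 = 61112793075$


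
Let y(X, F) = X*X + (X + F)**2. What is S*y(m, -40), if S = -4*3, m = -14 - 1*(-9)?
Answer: -24600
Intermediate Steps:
m = -5 (m = -14 + 9 = -5)
y(X, F) = X**2 + (F + X)**2
S = -12
S*y(m, -40) = -12*((-5)**2 + (-40 - 5)**2) = -12*(25 + (-45)**2) = -12*(25 + 2025) = -12*2050 = -24600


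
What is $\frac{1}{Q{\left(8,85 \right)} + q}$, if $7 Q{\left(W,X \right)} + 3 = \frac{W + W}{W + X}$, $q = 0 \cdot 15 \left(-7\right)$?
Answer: $- \frac{651}{263} \approx -2.4753$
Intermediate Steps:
$q = 0$ ($q = 0 \left(-7\right) = 0$)
$Q{\left(W,X \right)} = - \frac{3}{7} + \frac{2 W}{7 \left(W + X\right)}$ ($Q{\left(W,X \right)} = - \frac{3}{7} + \frac{\left(W + W\right) \frac{1}{W + X}}{7} = - \frac{3}{7} + \frac{2 W \frac{1}{W + X}}{7} = - \frac{3}{7} + \frac{2 W}{7 \left(W + X\right)}$)
$\frac{1}{Q{\left(8,85 \right)} + q} = \frac{1}{\frac{\left(-1\right) 8 - 255}{7 \left(8 + 85\right)} + 0} = \frac{1}{\frac{-8 - 255}{7 \cdot 93} + 0} = \frac{1}{\frac{1}{7} \cdot \frac{1}{93} \left(-263\right) + 0} = \frac{1}{- \frac{263}{651} + 0} = \frac{1}{- \frac{263}{651}} = - \frac{651}{263}$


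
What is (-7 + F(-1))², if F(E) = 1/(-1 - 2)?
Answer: 484/9 ≈ 53.778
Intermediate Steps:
F(E) = -⅓ (F(E) = 1/(-3) = -⅓)
(-7 + F(-1))² = (-7 - ⅓)² = (-22/3)² = 484/9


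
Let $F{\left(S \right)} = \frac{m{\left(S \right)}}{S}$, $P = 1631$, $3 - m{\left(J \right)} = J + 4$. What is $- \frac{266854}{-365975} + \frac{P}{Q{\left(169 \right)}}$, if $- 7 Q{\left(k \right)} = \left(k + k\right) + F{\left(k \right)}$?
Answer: $- \frac{98705858881}{2977572600} \approx -33.15$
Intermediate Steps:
$m{\left(J \right)} = -1 - J$ ($m{\left(J \right)} = 3 - \left(J + 4\right) = 3 - \left(4 + J\right) = -1 - J$)
$F{\left(S \right)} = \frac{-1 - S}{S}$
$Q{\left(k \right)} = - \frac{2 k}{7} - \frac{-1 - k}{7 k}$ ($Q{\left(k \right)} = - \frac{\left(k + k\right) + \frac{-1 - k}{k}}{7} = - \frac{2 k + \frac{-1 - k}{k}}{7} = - \frac{2 k}{7} - \frac{-1 - k}{7 k}$)
$- \frac{266854}{-365975} + \frac{P}{Q{\left(169 \right)}} = - \frac{266854}{-365975} + \frac{1631}{\frac{1}{7} \cdot \frac{1}{169} \left(1 + 169 - 2 \cdot 169^{2}\right)} = \left(-266854\right) \left(- \frac{1}{365975}\right) + \frac{1631}{\frac{1}{7} \cdot \frac{1}{169} \left(1 + 169 - 57122\right)} = \frac{266854}{365975} + \frac{1631}{\frac{1}{7} \cdot \frac{1}{169} \left(1 + 169 - 57122\right)} = \frac{266854}{365975} + \frac{1631}{\frac{1}{7} \cdot \frac{1}{169} \left(-56952\right)} = \frac{266854}{365975} + \frac{1631}{- \frac{8136}{169}} = \frac{266854}{365975} + 1631 \left(- \frac{169}{8136}\right) = \frac{266854}{365975} - \frac{275639}{8136} = - \frac{98705858881}{2977572600}$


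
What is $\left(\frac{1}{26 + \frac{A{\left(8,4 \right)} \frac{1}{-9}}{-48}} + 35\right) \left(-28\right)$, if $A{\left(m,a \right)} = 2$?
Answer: $- \frac{5510708}{5617} \approx -981.08$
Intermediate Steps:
$\left(\frac{1}{26 + \frac{A{\left(8,4 \right)} \frac{1}{-9}}{-48}} + 35\right) \left(-28\right) = \left(\frac{1}{26 + \frac{2 \frac{1}{-9}}{-48}} + 35\right) \left(-28\right) = \left(\frac{1}{26 + 2 \left(- \frac{1}{9}\right) \left(- \frac{1}{48}\right)} + 35\right) \left(-28\right) = \left(\frac{1}{26 - - \frac{1}{216}} + 35\right) \left(-28\right) = \left(\frac{1}{26 + \frac{1}{216}} + 35\right) \left(-28\right) = \left(\frac{1}{\frac{5617}{216}} + 35\right) \left(-28\right) = \left(\frac{216}{5617} + 35\right) \left(-28\right) = \frac{196811}{5617} \left(-28\right) = - \frac{5510708}{5617}$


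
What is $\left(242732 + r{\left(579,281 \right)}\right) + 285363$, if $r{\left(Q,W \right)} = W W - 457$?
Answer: $606599$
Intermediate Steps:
$r{\left(Q,W \right)} = -457 + W^{2}$ ($r{\left(Q,W \right)} = W^{2} - 457 = -457 + W^{2}$)
$\left(242732 + r{\left(579,281 \right)}\right) + 285363 = \left(242732 - \left(457 - 281^{2}\right)\right) + 285363 = \left(242732 + \left(-457 + 78961\right)\right) + 285363 = \left(242732 + 78504\right) + 285363 = 321236 + 285363 = 606599$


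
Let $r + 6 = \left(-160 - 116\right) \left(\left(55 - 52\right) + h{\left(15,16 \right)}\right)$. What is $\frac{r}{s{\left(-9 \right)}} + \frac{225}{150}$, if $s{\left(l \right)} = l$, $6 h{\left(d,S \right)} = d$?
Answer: $\frac{1025}{6} \approx 170.83$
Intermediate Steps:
$h{\left(d,S \right)} = \frac{d}{6}$
$r = -1524$ ($r = -6 + \left(-160 - 116\right) \left(\left(55 - 52\right) + \frac{1}{6} \cdot 15\right) = -6 - 276 \left(\left(55 - 52\right) + \frac{5}{2}\right) = -6 - 276 \left(3 + \frac{5}{2}\right) = -6 - 1518 = -1524$)
$\frac{r}{s{\left(-9 \right)}} + \frac{225}{150} = - \frac{1524}{-9} + \frac{225}{150} = \left(-1524\right) \left(- \frac{1}{9}\right) + 225 \cdot \frac{1}{150} = \frac{508}{3} + \frac{3}{2} = \frac{1025}{6}$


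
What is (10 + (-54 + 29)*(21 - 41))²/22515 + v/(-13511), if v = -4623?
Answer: 241219863/20280011 ≈ 11.894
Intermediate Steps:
(10 + (-54 + 29)*(21 - 41))²/22515 + v/(-13511) = (10 + (-54 + 29)*(21 - 41))²/22515 - 4623/(-13511) = (10 - 25*(-20))²*(1/22515) - 4623*(-1/13511) = (10 + 500)²*(1/22515) + 4623/13511 = 510²*(1/22515) + 4623/13511 = 260100*(1/22515) + 4623/13511 = 17340/1501 + 4623/13511 = 241219863/20280011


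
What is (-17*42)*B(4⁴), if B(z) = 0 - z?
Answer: 182784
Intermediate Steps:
B(z) = -z
(-17*42)*B(4⁴) = (-17*42)*(-1*4⁴) = -(-714)*256 = -714*(-256) = 182784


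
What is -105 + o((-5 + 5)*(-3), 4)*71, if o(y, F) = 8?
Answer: 463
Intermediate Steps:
-105 + o((-5 + 5)*(-3), 4)*71 = -105 + 8*71 = -105 + 568 = 463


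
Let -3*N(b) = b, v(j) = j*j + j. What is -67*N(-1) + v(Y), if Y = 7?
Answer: 101/3 ≈ 33.667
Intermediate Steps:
v(j) = j + j² (v(j) = j² + j = j + j²)
N(b) = -b/3
-67*N(-1) + v(Y) = -(-67)*(-1)/3 + 7*(1 + 7) = -67*⅓ + 7*8 = -67/3 + 56 = 101/3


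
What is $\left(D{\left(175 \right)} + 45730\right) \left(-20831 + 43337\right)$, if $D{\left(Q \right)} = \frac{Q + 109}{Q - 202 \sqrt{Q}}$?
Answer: $\frac{13938445072772}{13543} - \frac{430374736 \sqrt{7}}{474005} \approx 1.0292 \cdot 10^{9}$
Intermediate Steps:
$D{\left(Q \right)} = \frac{109 + Q}{Q - 202 \sqrt{Q}}$
$\left(D{\left(175 \right)} + 45730\right) \left(-20831 + 43337\right) = \left(\frac{109 + 175}{175 - 202 \sqrt{175}} + 45730\right) \left(-20831 + 43337\right) = \left(\frac{1}{175 - 202 \cdot 5 \sqrt{7}} \cdot 284 + 45730\right) 22506 = \left(\frac{1}{175 - 1010 \sqrt{7}} \cdot 284 + 45730\right) 22506 = \left(\frac{284}{175 - 1010 \sqrt{7}} + 45730\right) 22506 = \left(45730 + \frac{284}{175 - 1010 \sqrt{7}}\right) 22506 = 1029199380 + \frac{6391704}{175 - 1010 \sqrt{7}}$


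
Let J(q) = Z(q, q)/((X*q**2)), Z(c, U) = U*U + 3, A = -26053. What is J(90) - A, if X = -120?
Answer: 8441169299/324000 ≈ 26053.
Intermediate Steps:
Z(c, U) = 3 + U**2 (Z(c, U) = U**2 + 3 = 3 + U**2)
J(q) = -(3 + q**2)/(120*q**2) (J(q) = (3 + q**2)/((-120*q**2)) = (3 + q**2)*(-1/(120*q**2)) = -(3 + q**2)/(120*q**2))
J(90) - A = (1/120)*(-3 - 1*90**2)/90**2 - 1*(-26053) = (1/120)*(1/8100)*(-3 - 1*8100) + 26053 = (1/120)*(1/8100)*(-3 - 8100) + 26053 = (1/120)*(1/8100)*(-8103) + 26053 = -2701/324000 + 26053 = 8441169299/324000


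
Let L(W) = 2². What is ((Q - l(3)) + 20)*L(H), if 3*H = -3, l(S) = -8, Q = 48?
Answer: 304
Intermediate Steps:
H = -1 (H = (⅓)*(-3) = -1)
L(W) = 4
((Q - l(3)) + 20)*L(H) = ((48 - 1*(-8)) + 20)*4 = ((48 + 8) + 20)*4 = (56 + 20)*4 = 76*4 = 304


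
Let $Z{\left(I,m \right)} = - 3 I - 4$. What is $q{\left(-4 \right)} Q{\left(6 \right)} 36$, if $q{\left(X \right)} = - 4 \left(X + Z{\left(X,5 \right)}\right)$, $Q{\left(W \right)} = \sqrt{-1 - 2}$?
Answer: $- 576 i \sqrt{3} \approx - 997.66 i$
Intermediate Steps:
$Q{\left(W \right)} = i \sqrt{3}$ ($Q{\left(W \right)} = \sqrt{-3} = i \sqrt{3}$)
$Z{\left(I,m \right)} = -4 - 3 I$
$q{\left(X \right)} = 16 + 8 X$ ($q{\left(X \right)} = - 4 \left(X - \left(4 + 3 X\right)\right) = - 4 \left(-4 - 2 X\right) = 16 + 8 X$)
$q{\left(-4 \right)} Q{\left(6 \right)} 36 = \left(16 + 8 \left(-4\right)\right) i \sqrt{3} \cdot 36 = \left(16 - 32\right) i \sqrt{3} \cdot 36 = - 16 i \sqrt{3} \cdot 36 = - 576 i \sqrt{3}$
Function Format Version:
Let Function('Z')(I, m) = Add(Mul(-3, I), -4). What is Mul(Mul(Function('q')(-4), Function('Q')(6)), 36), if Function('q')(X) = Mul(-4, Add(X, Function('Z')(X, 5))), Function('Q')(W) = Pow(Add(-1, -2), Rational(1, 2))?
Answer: Mul(-576, I, Pow(3, Rational(1, 2))) ≈ Mul(-997.66, I)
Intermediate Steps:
Function('Q')(W) = Mul(I, Pow(3, Rational(1, 2))) (Function('Q')(W) = Pow(-3, Rational(1, 2)) = Mul(I, Pow(3, Rational(1, 2))))
Function('Z')(I, m) = Add(-4, Mul(-3, I))
Function('q')(X) = Add(16, Mul(8, X)) (Function('q')(X) = Mul(-4, Add(X, Add(-4, Mul(-3, X)))) = Mul(-4, Add(-4, Mul(-2, X))) = Add(16, Mul(8, X)))
Mul(Mul(Function('q')(-4), Function('Q')(6)), 36) = Mul(Mul(Add(16, Mul(8, -4)), Mul(I, Pow(3, Rational(1, 2)))), 36) = Mul(Mul(Add(16, -32), Mul(I, Pow(3, Rational(1, 2)))), 36) = Mul(Mul(-16, Mul(I, Pow(3, Rational(1, 2)))), 36) = Mul(Mul(-16, I, Pow(3, Rational(1, 2))), 36) = Mul(-576, I, Pow(3, Rational(1, 2)))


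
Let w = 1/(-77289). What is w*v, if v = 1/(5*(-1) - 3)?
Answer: 1/618312 ≈ 1.6173e-6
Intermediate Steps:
w = -1/77289 ≈ -1.2938e-5
v = -⅛ (v = 1/(-5 - 3) = 1/(-8) = -⅛ ≈ -0.12500)
w*v = -1/77289*(-⅛) = 1/618312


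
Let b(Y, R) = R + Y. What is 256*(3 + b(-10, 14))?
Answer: 1792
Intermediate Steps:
256*(3 + b(-10, 14)) = 256*(3 + (14 - 10)) = 256*(3 + 4) = 256*7 = 1792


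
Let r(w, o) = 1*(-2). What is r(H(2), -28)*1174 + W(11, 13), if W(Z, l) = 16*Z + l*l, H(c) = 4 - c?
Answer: -2003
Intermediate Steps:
W(Z, l) = l² + 16*Z (W(Z, l) = 16*Z + l² = l² + 16*Z)
r(w, o) = -2
r(H(2), -28)*1174 + W(11, 13) = -2*1174 + (13² + 16*11) = -2348 + (169 + 176) = -2348 + 345 = -2003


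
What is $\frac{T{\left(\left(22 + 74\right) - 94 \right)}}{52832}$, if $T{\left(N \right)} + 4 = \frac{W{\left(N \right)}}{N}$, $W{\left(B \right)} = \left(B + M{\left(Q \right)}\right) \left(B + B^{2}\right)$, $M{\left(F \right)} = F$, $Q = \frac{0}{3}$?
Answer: $\frac{1}{26416} \approx 3.7856 \cdot 10^{-5}$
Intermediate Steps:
$Q = 0$ ($Q = 0 \cdot \frac{1}{3} = 0$)
$W{\left(B \right)} = B \left(B + B^{2}\right)$ ($W{\left(B \right)} = \left(B + 0\right) \left(B + B^{2}\right) = B \left(B + B^{2}\right)$)
$T{\left(N \right)} = -4 + N \left(1 + N\right)$ ($T{\left(N \right)} = -4 + \frac{N^{2} \left(1 + N\right)}{N} = -4 + N \left(1 + N\right)$)
$\frac{T{\left(\left(22 + 74\right) - 94 \right)}}{52832} = \frac{-4 + \left(\left(22 + 74\right) - 94\right) + \left(\left(22 + 74\right) - 94\right)^{2}}{52832} = \left(-4 + \left(96 - 94\right) + \left(96 - 94\right)^{2}\right) \frac{1}{52832} = \left(-4 + 2 + 2^{2}\right) \frac{1}{52832} = \left(-4 + 2 + 4\right) \frac{1}{52832} = 2 \cdot \frac{1}{52832} = \frac{1}{26416}$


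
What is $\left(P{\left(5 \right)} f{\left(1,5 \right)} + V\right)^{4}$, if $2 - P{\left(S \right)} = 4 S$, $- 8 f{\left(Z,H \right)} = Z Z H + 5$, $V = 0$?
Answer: $\frac{4100625}{16} \approx 2.5629 \cdot 10^{5}$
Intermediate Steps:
$f{\left(Z,H \right)} = - \frac{5}{8} - \frac{H Z^{2}}{8}$ ($f{\left(Z,H \right)} = - \frac{Z Z H + 5}{8} = - \frac{Z^{2} H + 5}{8} = - \frac{H Z^{2} + 5}{8} = - \frac{5 + H Z^{2}}{8} = - \frac{5}{8} - \frac{H Z^{2}}{8}$)
$P{\left(S \right)} = 2 - 4 S$
$\left(P{\left(5 \right)} f{\left(1,5 \right)} + V\right)^{4} = \left(\left(2 - 20\right) \left(- \frac{5}{8} - \frac{5 \cdot 1^{2}}{8}\right) + 0\right)^{4} = \left(\left(2 - 20\right) \left(- \frac{5}{8} - \frac{5}{8} \cdot 1\right) + 0\right)^{4} = \left(- 18 \left(- \frac{5}{8} - \frac{5}{8}\right) + 0\right)^{4} = \left(\left(-18\right) \left(- \frac{5}{4}\right) + 0\right)^{4} = \left(\frac{45}{2} + 0\right)^{4} = \left(\frac{45}{2}\right)^{4} = \frac{4100625}{16}$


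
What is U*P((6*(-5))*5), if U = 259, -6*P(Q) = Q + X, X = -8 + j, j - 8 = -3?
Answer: 13209/2 ≈ 6604.5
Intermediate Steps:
j = 5 (j = 8 - 3 = 5)
X = -3 (X = -8 + 5 = -3)
P(Q) = ½ - Q/6 (P(Q) = -(Q - 3)/6 = -(-3 + Q)/6 = ½ - Q/6)
U*P((6*(-5))*5) = 259*(½ - 6*(-5)*5/6) = 259*(½ - (-5)*5) = 259*(½ - ⅙*(-150)) = 259*(½ + 25) = 259*(51/2) = 13209/2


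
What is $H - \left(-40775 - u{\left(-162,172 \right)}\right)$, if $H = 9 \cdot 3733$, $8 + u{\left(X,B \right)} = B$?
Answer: $74536$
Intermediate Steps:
$u{\left(X,B \right)} = -8 + B$
$H = 33597$
$H - \left(-40775 - u{\left(-162,172 \right)}\right) = 33597 + \left(\left(67967 + \left(-8 + 172\right)\right) - 27192\right) = 33597 + \left(\left(67967 + 164\right) - 27192\right) = 33597 + \left(68131 - 27192\right) = 33597 + 40939 = 74536$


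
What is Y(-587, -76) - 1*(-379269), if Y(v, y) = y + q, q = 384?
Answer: 379577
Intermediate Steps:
Y(v, y) = 384 + y (Y(v, y) = y + 384 = 384 + y)
Y(-587, -76) - 1*(-379269) = (384 - 76) - 1*(-379269) = 308 + 379269 = 379577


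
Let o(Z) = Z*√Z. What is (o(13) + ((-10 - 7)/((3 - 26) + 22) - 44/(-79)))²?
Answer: 15635246/6241 + 36062*√13/79 ≈ 4151.1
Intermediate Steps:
o(Z) = Z^(3/2)
(o(13) + ((-10 - 7)/((3 - 26) + 22) - 44/(-79)))² = (13^(3/2) + ((-10 - 7)/((3 - 26) + 22) - 44/(-79)))² = (13*√13 + (-17/(-23 + 22) - 44*(-1/79)))² = (13*√13 + (-17/(-1) + 44/79))² = (13*√13 + (-17*(-1) + 44/79))² = (13*√13 + (17 + 44/79))² = (13*√13 + 1387/79)² = (1387/79 + 13*√13)²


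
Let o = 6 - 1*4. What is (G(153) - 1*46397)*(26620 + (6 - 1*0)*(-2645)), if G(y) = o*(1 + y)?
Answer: -495456750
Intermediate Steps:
o = 2 (o = 6 - 4 = 2)
G(y) = 2 + 2*y (G(y) = 2*(1 + y) = 2 + 2*y)
(G(153) - 1*46397)*(26620 + (6 - 1*0)*(-2645)) = ((2 + 2*153) - 1*46397)*(26620 + (6 - 1*0)*(-2645)) = ((2 + 306) - 46397)*(26620 + (6 + 0)*(-2645)) = (308 - 46397)*(26620 + 6*(-2645)) = -46089*(26620 - 15870) = -46089*10750 = -495456750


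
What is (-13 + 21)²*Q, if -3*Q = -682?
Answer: 43648/3 ≈ 14549.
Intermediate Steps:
Q = 682/3 (Q = -⅓*(-682) = 682/3 ≈ 227.33)
(-13 + 21)²*Q = (-13 + 21)²*(682/3) = 8²*(682/3) = 64*(682/3) = 43648/3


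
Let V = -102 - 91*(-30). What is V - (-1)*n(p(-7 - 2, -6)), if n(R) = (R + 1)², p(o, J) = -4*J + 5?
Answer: 3528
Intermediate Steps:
p(o, J) = 5 - 4*J
n(R) = (1 + R)²
V = 2628 (V = -102 + 2730 = 2628)
V - (-1)*n(p(-7 - 2, -6)) = 2628 - (-1)*(1 + (5 - 4*(-6)))² = 2628 - (-1)*(1 + (5 + 24))² = 2628 - (-1)*(1 + 29)² = 2628 - (-1)*30² = 2628 - (-1)*900 = 2628 - 1*(-900) = 2628 + 900 = 3528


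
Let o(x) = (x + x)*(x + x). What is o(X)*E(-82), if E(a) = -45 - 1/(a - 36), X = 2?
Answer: -42472/59 ≈ -719.86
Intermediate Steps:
o(x) = 4*x² (o(x) = (2*x)*(2*x) = 4*x²)
E(a) = -45 - 1/(-36 + a)
o(X)*E(-82) = (4*2²)*((1619 - 45*(-82))/(-36 - 82)) = (4*4)*((1619 + 3690)/(-118)) = 16*(-1/118*5309) = 16*(-5309/118) = -42472/59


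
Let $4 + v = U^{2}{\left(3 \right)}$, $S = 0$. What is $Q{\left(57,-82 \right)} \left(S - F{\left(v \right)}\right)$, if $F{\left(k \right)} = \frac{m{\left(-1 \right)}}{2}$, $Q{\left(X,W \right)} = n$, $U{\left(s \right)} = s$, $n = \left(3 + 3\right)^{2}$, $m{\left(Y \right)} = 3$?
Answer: $-54$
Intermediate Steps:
$n = 36$ ($n = 6^{2} = 36$)
$Q{\left(X,W \right)} = 36$
$v = 5$ ($v = -4 + 3^{2} = -4 + 9 = 5$)
$F{\left(k \right)} = \frac{3}{2}$
$Q{\left(57,-82 \right)} \left(S - F{\left(v \right)}\right) = 36 \left(0 - \frac{3}{2}\right) = 36 \left(- \frac{3}{2}\right) = -54$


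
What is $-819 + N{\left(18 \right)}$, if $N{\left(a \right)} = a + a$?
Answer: $-783$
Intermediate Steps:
$N{\left(a \right)} = 2 a$
$-819 + N{\left(18 \right)} = -819 + 2 \cdot 18 = -819 + 36 = -783$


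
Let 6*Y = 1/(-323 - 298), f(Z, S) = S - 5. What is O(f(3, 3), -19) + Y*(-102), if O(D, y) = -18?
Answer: -11161/621 ≈ -17.973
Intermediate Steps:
f(Z, S) = -5 + S
Y = -1/3726 (Y = 1/(6*(-323 - 298)) = (1/6)/(-621) = (1/6)*(-1/621) = -1/3726 ≈ -0.00026838)
O(f(3, 3), -19) + Y*(-102) = -18 - 1/3726*(-102) = -18 + 17/621 = -11161/621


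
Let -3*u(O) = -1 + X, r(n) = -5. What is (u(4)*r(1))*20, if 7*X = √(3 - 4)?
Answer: -100/3 + 100*I/21 ≈ -33.333 + 4.7619*I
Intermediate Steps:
X = I/7 (X = √(3 - 4)/7 = √(-1)/7 = I/7 ≈ 0.14286*I)
u(O) = ⅓ - I/21 (u(O) = -(-1 + I/7)/3 = ⅓ - I/21)
(u(4)*r(1))*20 = ((⅓ - I/21)*(-5))*20 = (-5/3 + 5*I/21)*20 = -100/3 + 100*I/21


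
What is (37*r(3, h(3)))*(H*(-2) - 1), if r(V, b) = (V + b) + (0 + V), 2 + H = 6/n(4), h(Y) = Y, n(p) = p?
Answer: 0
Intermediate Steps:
H = -½ (H = -2 + 6/4 = -2 + 6*(¼) = -2 + 3/2 = -½ ≈ -0.50000)
r(V, b) = b + 2*V (r(V, b) = (V + b) + V = b + 2*V)
(37*r(3, h(3)))*(H*(-2) - 1) = (37*(3 + 2*3))*(-½*(-2) - 1) = (37*(3 + 6))*(1 - 1) = (37*9)*0 = 333*0 = 0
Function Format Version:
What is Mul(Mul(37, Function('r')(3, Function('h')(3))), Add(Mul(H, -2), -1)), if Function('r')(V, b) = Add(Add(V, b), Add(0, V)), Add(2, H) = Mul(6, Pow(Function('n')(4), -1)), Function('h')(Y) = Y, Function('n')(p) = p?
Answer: 0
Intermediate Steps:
H = Rational(-1, 2) (H = Add(-2, Mul(6, Pow(4, -1))) = Add(-2, Mul(6, Rational(1, 4))) = Add(-2, Rational(3, 2)) = Rational(-1, 2) ≈ -0.50000)
Function('r')(V, b) = Add(b, Mul(2, V)) (Function('r')(V, b) = Add(Add(V, b), V) = Add(b, Mul(2, V)))
Mul(Mul(37, Function('r')(3, Function('h')(3))), Add(Mul(H, -2), -1)) = Mul(Mul(37, Add(3, Mul(2, 3))), Add(Mul(Rational(-1, 2), -2), -1)) = Mul(Mul(37, Add(3, 6)), Add(1, -1)) = Mul(Mul(37, 9), 0) = Mul(333, 0) = 0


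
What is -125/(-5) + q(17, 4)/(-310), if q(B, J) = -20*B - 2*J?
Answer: 4049/155 ≈ 26.123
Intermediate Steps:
-125/(-5) + q(17, 4)/(-310) = -125/(-5) + (-20*17 - 2*4)/(-310) = -125*(-1/5) + (-340 - 8)*(-1/310) = 25 - 348*(-1/310) = 25 + 174/155 = 4049/155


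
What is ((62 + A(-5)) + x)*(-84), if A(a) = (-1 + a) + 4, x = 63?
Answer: -10332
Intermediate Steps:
A(a) = 3 + a
((62 + A(-5)) + x)*(-84) = ((62 + (3 - 5)) + 63)*(-84) = ((62 - 2) + 63)*(-84) = (60 + 63)*(-84) = 123*(-84) = -10332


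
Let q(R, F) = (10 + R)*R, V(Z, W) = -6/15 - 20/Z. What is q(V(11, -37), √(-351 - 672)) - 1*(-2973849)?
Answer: 8995841009/3025 ≈ 2.9738e+6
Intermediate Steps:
V(Z, W) = -⅖ - 20/Z (V(Z, W) = -6*1/15 - 20/Z = -⅖ - 20/Z)
q(R, F) = R*(10 + R)
q(V(11, -37), √(-351 - 672)) - 1*(-2973849) = (-⅖ - 20/11)*(10 + (-⅖ - 20/11)) - 1*(-2973849) = (-⅖ - 20*1/11)*(10 + (-⅖ - 20*1/11)) + 2973849 = (-⅖ - 20/11)*(10 + (-⅖ - 20/11)) + 2973849 = -122*(10 - 122/55)/55 + 2973849 = -122/55*428/55 + 2973849 = -52216/3025 + 2973849 = 8995841009/3025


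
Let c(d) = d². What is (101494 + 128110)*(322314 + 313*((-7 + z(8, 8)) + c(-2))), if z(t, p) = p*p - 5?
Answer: 78029082568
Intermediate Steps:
z(t, p) = -5 + p² (z(t, p) = p² - 5 = -5 + p²)
(101494 + 128110)*(322314 + 313*((-7 + z(8, 8)) + c(-2))) = (101494 + 128110)*(322314 + 313*((-7 + (-5 + 8²)) + (-2)²)) = 229604*(322314 + 313*((-7 + (-5 + 64)) + 4)) = 229604*(322314 + 313*((-7 + 59) + 4)) = 229604*(322314 + 313*(52 + 4)) = 229604*(322314 + 313*56) = 229604*(322314 + 17528) = 229604*339842 = 78029082568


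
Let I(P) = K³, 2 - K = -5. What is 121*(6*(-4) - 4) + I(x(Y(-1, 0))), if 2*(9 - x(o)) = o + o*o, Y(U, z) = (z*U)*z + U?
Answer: -3045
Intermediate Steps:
K = 7 (K = 2 - 1*(-5) = 2 + 5 = 7)
Y(U, z) = U + U*z² (Y(U, z) = (U*z)*z + U = U*z² + U = U + U*z²)
x(o) = 9 - o/2 - o²/2 (x(o) = 9 - (o + o*o)/2 = 9 - (o + o²)/2 = 9 + (-o/2 - o²/2) = 9 - o/2 - o²/2)
I(P) = 343 (I(P) = 7³ = 343)
121*(6*(-4) - 4) + I(x(Y(-1, 0))) = 121*(6*(-4) - 4) + 343 = 121*(-24 - 4) + 343 = 121*(-28) + 343 = -3388 + 343 = -3045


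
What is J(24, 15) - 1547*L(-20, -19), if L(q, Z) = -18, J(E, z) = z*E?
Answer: 28206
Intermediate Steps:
J(E, z) = E*z
J(24, 15) - 1547*L(-20, -19) = 24*15 - 1547*(-18) = 360 + 27846 = 28206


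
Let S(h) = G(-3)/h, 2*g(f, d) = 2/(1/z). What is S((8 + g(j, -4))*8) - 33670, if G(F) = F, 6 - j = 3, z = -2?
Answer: -538721/16 ≈ -33670.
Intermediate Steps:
j = 3 (j = 6 - 1*3 = 6 - 3 = 3)
g(f, d) = -2 (g(f, d) = (2/(1/(-2)))/2 = (2/(-1/2))/2 = (2*(-2))/2 = (1/2)*(-4) = -2)
S(h) = -3/h
S((8 + g(j, -4))*8) - 33670 = -3*1/(8*(8 - 2)) - 33670 = -3/(6*8) - 33670 = -3/48 - 33670 = -3*1/48 - 33670 = -1/16 - 33670 = -538721/16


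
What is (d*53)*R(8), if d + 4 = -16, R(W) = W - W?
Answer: 0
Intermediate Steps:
R(W) = 0
d = -20 (d = -4 - 16 = -20)
(d*53)*R(8) = -20*53*0 = -1060*0 = 0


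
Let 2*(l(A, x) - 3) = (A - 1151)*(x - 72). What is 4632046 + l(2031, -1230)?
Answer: 4059169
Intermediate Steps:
l(A, x) = 3 + (-1151 + A)*(-72 + x)/2 (l(A, x) = 3 + ((A - 1151)*(x - 72))/2 = 3 + ((-1151 + A)*(-72 + x))/2 = 3 + (-1151 + A)*(-72 + x)/2)
4632046 + l(2031, -1230) = 4632046 + (41439 - 36*2031 - 1151/2*(-1230) + (½)*2031*(-1230)) = 4632046 + (41439 - 73116 + 707865 - 1249065) = 4632046 - 572877 = 4059169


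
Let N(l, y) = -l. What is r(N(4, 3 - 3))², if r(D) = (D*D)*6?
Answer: 9216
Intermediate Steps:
r(D) = 6*D² (r(D) = D²*6 = 6*D²)
r(N(4, 3 - 3))² = (6*(-1*4)²)² = (6*(-4)²)² = (6*16)² = 96² = 9216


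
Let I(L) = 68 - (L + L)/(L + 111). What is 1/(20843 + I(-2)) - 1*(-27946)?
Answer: 63697401747/2279303 ≈ 27946.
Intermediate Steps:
I(L) = 68 - 2*L/(111 + L)
1/(20843 + I(-2)) - 1*(-27946) = 1/(20843 + 6*(1258 + 11*(-2))/(111 - 2)) - 1*(-27946) = 1/(20843 + 6*(1258 - 22)/109) + 27946 = 1/(20843 + 6*(1/109)*1236) + 27946 = 1/(20843 + 7416/109) + 27946 = 1/(2279303/109) + 27946 = 109/2279303 + 27946 = 63697401747/2279303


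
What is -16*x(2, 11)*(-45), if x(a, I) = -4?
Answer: -2880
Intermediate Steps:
-16*x(2, 11)*(-45) = -16*(-4)*(-45) = 64*(-45) = -2880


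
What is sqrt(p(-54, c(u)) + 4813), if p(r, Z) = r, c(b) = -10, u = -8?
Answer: sqrt(4759) ≈ 68.985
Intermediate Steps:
sqrt(p(-54, c(u)) + 4813) = sqrt(-54 + 4813) = sqrt(4759)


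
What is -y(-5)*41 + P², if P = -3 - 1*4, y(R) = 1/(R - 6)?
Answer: 580/11 ≈ 52.727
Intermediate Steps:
y(R) = 1/(-6 + R)
P = -7 (P = -3 - 4 = -7)
-y(-5)*41 + P² = -1/(-6 - 5)*41 + (-7)² = -1/(-11)*41 + 49 = -1*(-1/11)*41 + 49 = (1/11)*41 + 49 = 41/11 + 49 = 580/11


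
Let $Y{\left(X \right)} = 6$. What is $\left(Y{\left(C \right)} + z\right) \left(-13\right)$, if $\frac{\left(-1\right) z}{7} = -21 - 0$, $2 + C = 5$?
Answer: $-1989$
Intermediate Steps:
$C = 3$ ($C = -2 + 5 = 3$)
$z = 147$ ($z = - 7 \left(-21 - 0\right) = - 7 \left(-21 + 0\right) = \left(-7\right) \left(-21\right) = 147$)
$\left(Y{\left(C \right)} + z\right) \left(-13\right) = \left(6 + 147\right) \left(-13\right) = 153 \left(-13\right) = -1989$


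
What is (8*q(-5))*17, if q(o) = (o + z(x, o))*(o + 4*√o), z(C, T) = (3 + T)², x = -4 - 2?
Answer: 680 - 544*I*√5 ≈ 680.0 - 1216.4*I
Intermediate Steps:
x = -6
q(o) = (o + (3 + o)²)*(o + 4*√o)
(8*q(-5))*17 = (8*((-5)² + 4*(-5)^(3/2) - 5*(3 - 5)² + 4*√(-5)*(3 - 5)²))*17 = (8*(25 + 4*(-5*I*√5) - 5*(-2)² + 4*(I*√5)*(-2)²))*17 = (8*(25 - 20*I*√5 - 5*4 + 4*(I*√5)*4))*17 = (8*(25 - 20*I*√5 - 20 + 16*I*√5))*17 = (8*(5 - 4*I*√5))*17 = (40 - 32*I*√5)*17 = 680 - 544*I*√5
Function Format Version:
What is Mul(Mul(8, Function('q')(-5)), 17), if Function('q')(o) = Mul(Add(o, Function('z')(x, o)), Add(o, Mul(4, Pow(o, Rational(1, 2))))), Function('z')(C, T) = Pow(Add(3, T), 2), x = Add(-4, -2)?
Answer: Add(680, Mul(-544, I, Pow(5, Rational(1, 2)))) ≈ Add(680.00, Mul(-1216.4, I))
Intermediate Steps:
x = -6
Function('q')(o) = Mul(Add(o, Pow(Add(3, o), 2)), Add(o, Mul(4, Pow(o, Rational(1, 2)))))
Mul(Mul(8, Function('q')(-5)), 17) = Mul(Mul(8, Add(Pow(-5, 2), Mul(4, Pow(-5, Rational(3, 2))), Mul(-5, Pow(Add(3, -5), 2)), Mul(4, Pow(-5, Rational(1, 2)), Pow(Add(3, -5), 2)))), 17) = Mul(Mul(8, Add(25, Mul(4, Mul(-5, I, Pow(5, Rational(1, 2)))), Mul(-5, Pow(-2, 2)), Mul(4, Mul(I, Pow(5, Rational(1, 2))), Pow(-2, 2)))), 17) = Mul(Mul(8, Add(25, Mul(-20, I, Pow(5, Rational(1, 2))), Mul(-5, 4), Mul(4, Mul(I, Pow(5, Rational(1, 2))), 4))), 17) = Mul(Mul(8, Add(25, Mul(-20, I, Pow(5, Rational(1, 2))), -20, Mul(16, I, Pow(5, Rational(1, 2))))), 17) = Mul(Mul(8, Add(5, Mul(-4, I, Pow(5, Rational(1, 2))))), 17) = Mul(Add(40, Mul(-32, I, Pow(5, Rational(1, 2)))), 17) = Add(680, Mul(-544, I, Pow(5, Rational(1, 2))))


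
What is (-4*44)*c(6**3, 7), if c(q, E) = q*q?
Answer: -8211456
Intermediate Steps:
c(q, E) = q**2
(-4*44)*c(6**3, 7) = (-4*44)*(6**3)**2 = -176*216**2 = -176*46656 = -8211456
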